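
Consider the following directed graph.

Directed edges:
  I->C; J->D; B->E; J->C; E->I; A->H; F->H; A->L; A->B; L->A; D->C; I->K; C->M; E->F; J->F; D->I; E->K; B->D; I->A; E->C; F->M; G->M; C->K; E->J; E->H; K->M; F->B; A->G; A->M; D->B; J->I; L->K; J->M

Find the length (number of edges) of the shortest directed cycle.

For each vertex v, BFS finds the shortest path from v back to v.
The shortest such closed walk is A → L → A, length 2.

2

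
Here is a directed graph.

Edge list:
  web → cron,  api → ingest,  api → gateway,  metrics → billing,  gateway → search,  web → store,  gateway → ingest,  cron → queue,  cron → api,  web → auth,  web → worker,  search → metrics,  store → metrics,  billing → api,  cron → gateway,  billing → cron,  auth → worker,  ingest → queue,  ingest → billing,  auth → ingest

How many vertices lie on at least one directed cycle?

7

A vertex is on a directed cycle iff it belongs to a strongly connected component of size ≥ 2 (or has a self-loop).
The vertices on cycles are {api, cron, ingest, search, billing, gateway, metrics} — 7 in total.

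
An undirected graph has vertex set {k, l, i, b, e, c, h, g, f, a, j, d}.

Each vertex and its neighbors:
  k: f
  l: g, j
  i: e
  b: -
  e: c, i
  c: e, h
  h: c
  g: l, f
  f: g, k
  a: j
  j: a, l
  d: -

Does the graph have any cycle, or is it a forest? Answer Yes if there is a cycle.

No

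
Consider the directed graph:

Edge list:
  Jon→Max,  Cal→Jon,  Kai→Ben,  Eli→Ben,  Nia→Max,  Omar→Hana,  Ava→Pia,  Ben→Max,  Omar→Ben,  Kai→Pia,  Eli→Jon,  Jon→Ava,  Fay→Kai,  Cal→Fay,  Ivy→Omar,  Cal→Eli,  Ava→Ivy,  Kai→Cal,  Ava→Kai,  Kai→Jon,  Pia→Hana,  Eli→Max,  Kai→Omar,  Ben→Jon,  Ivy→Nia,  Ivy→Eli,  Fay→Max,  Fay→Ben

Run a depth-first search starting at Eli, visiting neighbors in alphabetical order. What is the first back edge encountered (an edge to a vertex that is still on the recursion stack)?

Ivy→Eli

DFS from Eli (visiting neighbors in alphabetical order); mark gray on enter, black on exit:
Eli gray
  Ben gray
    Jon gray
      Ava gray
        Ivy gray
          Ivy→Eli: Eli is gray → back edge
First back edge: Ivy → Eli.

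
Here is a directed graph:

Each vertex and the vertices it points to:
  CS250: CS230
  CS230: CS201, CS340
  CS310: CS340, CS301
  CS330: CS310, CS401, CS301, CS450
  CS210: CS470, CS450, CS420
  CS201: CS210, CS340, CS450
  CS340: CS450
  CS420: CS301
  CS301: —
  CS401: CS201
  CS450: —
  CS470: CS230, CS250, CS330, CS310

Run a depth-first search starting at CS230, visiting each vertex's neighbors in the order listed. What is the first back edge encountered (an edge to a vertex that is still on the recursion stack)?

CS470->CS230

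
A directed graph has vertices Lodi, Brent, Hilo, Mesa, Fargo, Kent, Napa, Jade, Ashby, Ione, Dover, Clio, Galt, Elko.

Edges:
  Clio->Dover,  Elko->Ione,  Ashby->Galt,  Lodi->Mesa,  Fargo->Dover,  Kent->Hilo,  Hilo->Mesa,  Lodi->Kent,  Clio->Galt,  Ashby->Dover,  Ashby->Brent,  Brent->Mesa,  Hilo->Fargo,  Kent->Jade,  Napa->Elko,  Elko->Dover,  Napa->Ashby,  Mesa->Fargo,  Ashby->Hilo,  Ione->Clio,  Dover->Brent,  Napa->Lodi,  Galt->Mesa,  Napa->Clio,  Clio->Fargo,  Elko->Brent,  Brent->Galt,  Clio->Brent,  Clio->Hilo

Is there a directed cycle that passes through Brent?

Yes

Brent is on a cycle iff Brent can reach itself via ≥1 edge.
Brent → Mesa → Fargo → Dover → Brent — yes.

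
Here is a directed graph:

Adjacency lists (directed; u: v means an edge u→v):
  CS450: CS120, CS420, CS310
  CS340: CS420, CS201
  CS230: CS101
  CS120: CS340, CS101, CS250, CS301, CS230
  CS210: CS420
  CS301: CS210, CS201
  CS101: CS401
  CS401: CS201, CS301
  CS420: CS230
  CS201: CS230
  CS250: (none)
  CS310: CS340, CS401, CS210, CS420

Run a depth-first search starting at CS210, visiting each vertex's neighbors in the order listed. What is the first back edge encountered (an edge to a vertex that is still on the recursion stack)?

DFS from CS210 (visiting each vertex's neighbors in the order listed); mark gray on enter, black on exit:
CS210 gray
  CS420 gray
    CS230 gray
      CS101 gray
        CS401 gray
          CS201 gray
            CS201→CS230: CS230 is gray → back edge
First back edge: CS201 → CS230.

CS201→CS230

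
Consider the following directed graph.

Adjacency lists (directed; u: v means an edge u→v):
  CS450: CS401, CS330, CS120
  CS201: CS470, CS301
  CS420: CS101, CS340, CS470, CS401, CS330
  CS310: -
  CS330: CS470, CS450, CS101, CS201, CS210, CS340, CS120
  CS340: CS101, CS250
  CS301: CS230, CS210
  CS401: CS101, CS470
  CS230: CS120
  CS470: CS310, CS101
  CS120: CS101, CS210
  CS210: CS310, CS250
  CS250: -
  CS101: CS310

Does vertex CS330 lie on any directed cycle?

Yes

CS330 is on a cycle iff CS330 can reach itself via ≥1 edge.
CS330 → CS450 → CS330 — yes.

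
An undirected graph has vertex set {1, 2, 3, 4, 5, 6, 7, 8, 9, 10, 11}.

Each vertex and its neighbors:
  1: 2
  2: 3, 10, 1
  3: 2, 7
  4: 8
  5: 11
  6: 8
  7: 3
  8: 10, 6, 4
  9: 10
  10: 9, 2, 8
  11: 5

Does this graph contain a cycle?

DFS, tracking each vertex's parent; an edge to a visited non-parent vertex closes a cycle.
Start from 10:
visit 10 (parent –)
  visit 9 (parent 10)
    9–10: parent, skip
  visit 2 (parent 10)
    visit 3 (parent 2)
      3–2: parent, skip
      visit 7 (parent 3)
        7–3: parent, skip
    2–10: parent, skip
    visit 1 (parent 2)
      1–2: parent, skip
  visit 8 (parent 10)
    8–10: parent, skip
    visit 6 (parent 8)
      6–8: parent, skip
    visit 4 (parent 8)
      4–8: parent, skip
visit 5 (parent –)
  visit 11 (parent 5)
    11–5: parent, skip
No non-parent visited neighbor found — the graph is a forest.

No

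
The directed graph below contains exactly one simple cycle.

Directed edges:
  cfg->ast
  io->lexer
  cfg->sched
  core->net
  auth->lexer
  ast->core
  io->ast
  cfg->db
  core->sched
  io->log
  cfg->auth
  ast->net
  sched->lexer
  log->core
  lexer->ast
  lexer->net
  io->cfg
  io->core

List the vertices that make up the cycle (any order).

DFS with gray/black marking from sched:
sched gray
  lexer gray
    net gray
    net black
    ast gray
      core gray
        core→net: net black — skip
        core→sched: sched is gray → back edge
Back edge closes the cycle sched → lexer → ast → core → sched; its vertices are {ast, core, lexer, sched}.

ast, core, lexer, sched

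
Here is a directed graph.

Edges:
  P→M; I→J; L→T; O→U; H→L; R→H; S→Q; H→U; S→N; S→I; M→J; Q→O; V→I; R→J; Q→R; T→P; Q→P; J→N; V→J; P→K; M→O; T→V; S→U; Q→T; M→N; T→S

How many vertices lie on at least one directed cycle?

A vertex is on a directed cycle iff it belongs to a strongly connected component of size ≥ 2 (or has a self-loop).
The vertices on cycles are {H, L, Q, R, S, T} — 6 in total.

6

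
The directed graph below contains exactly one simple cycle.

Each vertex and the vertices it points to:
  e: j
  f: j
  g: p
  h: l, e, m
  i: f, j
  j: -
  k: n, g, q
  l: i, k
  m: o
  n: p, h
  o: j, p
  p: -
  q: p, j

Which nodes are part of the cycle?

h, k, l, n

DFS with gray/black marking from l:
l gray
  i gray
    f gray
      j gray
      j black
    f black
    i→j: j black — skip
  i black
  k gray
    n gray
      p gray
      p black
      h gray
        h→l: l is gray → back edge
Back edge closes the cycle l → k → n → h → l; its vertices are {h, k, l, n}.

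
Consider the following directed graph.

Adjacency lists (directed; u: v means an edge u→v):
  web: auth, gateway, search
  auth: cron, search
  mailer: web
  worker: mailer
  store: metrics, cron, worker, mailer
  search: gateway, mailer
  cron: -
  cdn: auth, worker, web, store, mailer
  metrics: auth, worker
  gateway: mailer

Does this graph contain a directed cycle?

DFS with white/gray/black marking, starting from metrics:
metrics gray
  auth gray
    cron gray
    cron black
    search gray
      gateway gray
        mailer gray
          web gray
            web→auth: auth is gray → back edge
Back edge found, so a cycle exists: auth → search → gateway → mailer → web → auth.

Yes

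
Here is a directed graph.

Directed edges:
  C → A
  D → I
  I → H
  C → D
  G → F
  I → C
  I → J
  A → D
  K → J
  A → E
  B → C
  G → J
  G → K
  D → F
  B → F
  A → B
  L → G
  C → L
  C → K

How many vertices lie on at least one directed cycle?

5

A vertex is on a directed cycle iff it belongs to a strongly connected component of size ≥ 2 (or has a self-loop).
The vertices on cycles are {A, B, C, D, I} — 5 in total.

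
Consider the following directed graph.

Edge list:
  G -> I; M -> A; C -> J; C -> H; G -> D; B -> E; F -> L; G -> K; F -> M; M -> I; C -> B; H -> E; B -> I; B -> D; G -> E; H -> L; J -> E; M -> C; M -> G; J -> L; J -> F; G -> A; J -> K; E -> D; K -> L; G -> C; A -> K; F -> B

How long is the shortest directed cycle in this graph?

For each vertex v, BFS finds the shortest path from v back to v.
The shortest such closed walk is M → C → J → F → M, length 4.

4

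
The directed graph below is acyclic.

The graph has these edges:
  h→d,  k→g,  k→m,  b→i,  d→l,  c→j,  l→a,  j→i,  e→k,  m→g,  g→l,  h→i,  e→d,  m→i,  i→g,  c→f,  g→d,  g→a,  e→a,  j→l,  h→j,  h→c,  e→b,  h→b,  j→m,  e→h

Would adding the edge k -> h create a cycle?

No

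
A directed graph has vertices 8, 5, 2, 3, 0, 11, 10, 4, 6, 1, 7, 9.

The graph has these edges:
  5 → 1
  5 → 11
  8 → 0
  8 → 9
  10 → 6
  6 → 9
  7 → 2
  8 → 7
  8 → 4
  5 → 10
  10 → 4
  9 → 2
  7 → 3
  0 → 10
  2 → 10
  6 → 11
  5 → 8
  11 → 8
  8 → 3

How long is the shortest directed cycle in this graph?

4

For each vertex v, BFS finds the shortest path from v back to v.
The shortest such closed walk is 10 → 6 → 9 → 2 → 10, length 4.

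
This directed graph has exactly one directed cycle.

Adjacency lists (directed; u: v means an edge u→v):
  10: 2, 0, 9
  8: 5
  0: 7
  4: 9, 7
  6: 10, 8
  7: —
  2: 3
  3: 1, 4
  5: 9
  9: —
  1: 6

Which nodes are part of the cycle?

DFS with gray/black marking from 1:
1 gray
  6 gray
    10 gray
      2 gray
        3 gray
          3→1: 1 is gray → back edge
Back edge closes the cycle 1 → 6 → 10 → 2 → 3 → 1; its vertices are {1, 2, 3, 6, 10}.

1, 2, 3, 6, 10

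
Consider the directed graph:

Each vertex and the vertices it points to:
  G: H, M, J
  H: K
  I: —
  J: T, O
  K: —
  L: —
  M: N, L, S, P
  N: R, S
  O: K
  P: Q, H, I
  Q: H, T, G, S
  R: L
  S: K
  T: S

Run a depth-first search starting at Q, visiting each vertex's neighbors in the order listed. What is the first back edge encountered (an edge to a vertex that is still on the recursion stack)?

P→Q

DFS from Q (visiting each vertex's neighbors in the order listed); mark gray on enter, black on exit:
Q gray
  H gray
    K gray
    K black
  H black
  T gray
    S gray
      S→K: K black — skip
    S black
  T black
  G gray
    G→H: H black — skip
    M gray
      N gray
        R gray
          L gray
          L black
        R black
        N→S: S black — skip
      N black
      M→L: L black — skip
      M→S: S black — skip
      P gray
        P→Q: Q is gray → back edge
First back edge: P → Q.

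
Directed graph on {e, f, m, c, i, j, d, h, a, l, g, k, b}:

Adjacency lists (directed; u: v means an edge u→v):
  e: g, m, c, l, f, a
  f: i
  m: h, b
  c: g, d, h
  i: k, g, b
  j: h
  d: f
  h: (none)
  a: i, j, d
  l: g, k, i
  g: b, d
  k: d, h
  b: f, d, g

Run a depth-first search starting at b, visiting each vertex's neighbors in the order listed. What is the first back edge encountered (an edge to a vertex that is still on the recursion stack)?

d->f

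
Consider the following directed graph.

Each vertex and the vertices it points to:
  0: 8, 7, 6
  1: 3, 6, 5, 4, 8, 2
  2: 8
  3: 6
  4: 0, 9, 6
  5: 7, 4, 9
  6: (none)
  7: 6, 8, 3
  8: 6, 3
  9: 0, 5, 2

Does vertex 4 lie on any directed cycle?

Yes

4 is on a cycle iff 4 can reach itself via ≥1 edge.
4 → 9 → 5 → 4 — yes.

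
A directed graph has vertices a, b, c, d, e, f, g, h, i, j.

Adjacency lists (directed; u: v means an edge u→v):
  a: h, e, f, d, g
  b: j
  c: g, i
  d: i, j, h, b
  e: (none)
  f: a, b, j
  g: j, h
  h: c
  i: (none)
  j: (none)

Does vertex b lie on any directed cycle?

No

b lies on a cycle iff there is a path from b back to itself.
Exploring from b, it never reaches itself; equivalently, its strongly connected component is a singleton.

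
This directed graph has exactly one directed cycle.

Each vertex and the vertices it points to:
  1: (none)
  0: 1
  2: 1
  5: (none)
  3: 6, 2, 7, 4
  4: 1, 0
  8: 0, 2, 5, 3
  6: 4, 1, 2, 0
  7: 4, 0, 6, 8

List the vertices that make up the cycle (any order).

DFS with gray/black marking from 8:
8 gray
  0 gray
    1 gray
    1 black
  0 black
  2 gray
    2→1: 1 black — skip
  2 black
  5 gray
  5 black
  3 gray
    6 gray
      4 gray
        4→1: 1 black — skip
        4→0: 0 black — skip
      4 black
      6→1: 1 black — skip
      6→2: 2 black — skip
      6→0: 0 black — skip
    6 black
    3→2: 2 black — skip
    7 gray
      7→4: 4 black — skip
      7→0: 0 black — skip
      7→6: 6 black — skip
      7→8: 8 is gray → back edge
Back edge closes the cycle 8 → 3 → 7 → 8; its vertices are {3, 7, 8}.

3, 7, 8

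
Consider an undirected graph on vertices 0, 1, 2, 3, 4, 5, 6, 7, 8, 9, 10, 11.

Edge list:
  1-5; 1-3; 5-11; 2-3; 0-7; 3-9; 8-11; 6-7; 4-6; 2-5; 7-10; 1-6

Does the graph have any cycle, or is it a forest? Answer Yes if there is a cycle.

DFS, tracking each vertex's parent; an edge to a visited non-parent vertex closes a cycle.
Start from 9:
visit 9 (parent –)
  visit 3 (parent 9)
    visit 1 (parent 3)
      1–3: parent, skip
      visit 6 (parent 1)
        6–1: parent, skip
        visit 4 (parent 6)
          4–6: parent, skip
        visit 7 (parent 6)
          visit 0 (parent 7)
            0–7: parent, skip
          visit 10 (parent 7)
            10–7: parent, skip
          7–6: parent, skip
      visit 5 (parent 1)
        visit 11 (parent 5)
          visit 8 (parent 11)
            8–11: parent, skip
          11–5: parent, skip
        visit 2 (parent 5)
          2–3: 3 visited and ≠ parent → cycle
Cycle: 3 – 1 – 5 – 2 – 3.

Yes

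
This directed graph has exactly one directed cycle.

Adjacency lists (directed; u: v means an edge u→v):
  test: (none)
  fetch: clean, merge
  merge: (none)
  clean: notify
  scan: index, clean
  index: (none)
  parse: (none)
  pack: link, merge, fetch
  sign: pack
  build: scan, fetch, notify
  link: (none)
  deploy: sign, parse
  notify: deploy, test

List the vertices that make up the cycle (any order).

DFS with gray/black marking from notify:
notify gray
  deploy gray
    sign gray
      pack gray
        link gray
        link black
        merge gray
        merge black
        fetch gray
          clean gray
            clean→notify: notify is gray → back edge
Back edge closes the cycle notify → deploy → sign → pack → fetch → clean → notify; its vertices are {pack, sign, clean, fetch, deploy, notify}.

pack, sign, clean, fetch, deploy, notify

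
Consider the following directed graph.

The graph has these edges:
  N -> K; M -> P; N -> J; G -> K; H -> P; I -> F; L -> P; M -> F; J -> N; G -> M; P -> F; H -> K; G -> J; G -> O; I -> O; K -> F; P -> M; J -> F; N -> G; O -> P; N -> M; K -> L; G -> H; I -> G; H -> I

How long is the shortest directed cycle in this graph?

For each vertex v, BFS finds the shortest path from v back to v.
The shortest such closed walk is N → J → N, length 2.

2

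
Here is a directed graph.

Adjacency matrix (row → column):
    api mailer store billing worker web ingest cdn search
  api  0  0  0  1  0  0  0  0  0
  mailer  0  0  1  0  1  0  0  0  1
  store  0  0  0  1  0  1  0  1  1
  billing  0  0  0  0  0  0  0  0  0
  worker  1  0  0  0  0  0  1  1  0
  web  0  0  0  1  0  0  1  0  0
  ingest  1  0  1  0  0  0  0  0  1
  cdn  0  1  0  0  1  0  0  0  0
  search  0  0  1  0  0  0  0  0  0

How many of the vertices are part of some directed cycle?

A vertex is on a directed cycle iff it belongs to a strongly connected component of size ≥ 2 (or has a self-loop).
The vertices on cycles are {cdn, web, store, ingest, mailer, search, worker} — 7 in total.

7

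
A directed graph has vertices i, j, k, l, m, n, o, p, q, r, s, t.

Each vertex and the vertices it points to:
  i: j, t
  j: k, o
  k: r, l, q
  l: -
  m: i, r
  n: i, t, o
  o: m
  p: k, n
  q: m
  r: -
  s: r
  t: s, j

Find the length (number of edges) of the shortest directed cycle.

For each vertex v, BFS finds the shortest path from v back to v.
The shortest such closed walk is o → m → i → j → o, length 4.

4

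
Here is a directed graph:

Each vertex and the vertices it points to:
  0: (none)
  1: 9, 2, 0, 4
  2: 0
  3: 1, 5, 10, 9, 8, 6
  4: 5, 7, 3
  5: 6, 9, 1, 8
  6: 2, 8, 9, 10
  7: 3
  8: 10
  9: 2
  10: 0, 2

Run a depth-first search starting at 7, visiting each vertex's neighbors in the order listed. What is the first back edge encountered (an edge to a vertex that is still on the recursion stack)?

5→1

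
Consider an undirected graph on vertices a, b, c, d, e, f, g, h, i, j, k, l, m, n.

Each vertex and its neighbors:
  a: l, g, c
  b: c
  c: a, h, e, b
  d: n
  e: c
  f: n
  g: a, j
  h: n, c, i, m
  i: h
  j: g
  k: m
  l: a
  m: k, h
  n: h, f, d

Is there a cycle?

DFS, tracking each vertex's parent; an edge to a visited non-parent vertex closes a cycle.
Start from j:
visit j (parent –)
  visit g (parent j)
    visit a (parent g)
      visit l (parent a)
        l–a: parent, skip
      a–g: parent, skip
      visit c (parent a)
        c–a: parent, skip
        visit h (parent c)
          visit n (parent h)
            n–h: parent, skip
            visit f (parent n)
              f–n: parent, skip
            visit d (parent n)
              d–n: parent, skip
          h–c: parent, skip
          visit i (parent h)
            i–h: parent, skip
          visit m (parent h)
            visit k (parent m)
              k–m: parent, skip
            m–h: parent, skip
        visit e (parent c)
          e–c: parent, skip
        visit b (parent c)
          b–c: parent, skip
    g–j: parent, skip
No non-parent visited neighbor found — the graph is a forest.

No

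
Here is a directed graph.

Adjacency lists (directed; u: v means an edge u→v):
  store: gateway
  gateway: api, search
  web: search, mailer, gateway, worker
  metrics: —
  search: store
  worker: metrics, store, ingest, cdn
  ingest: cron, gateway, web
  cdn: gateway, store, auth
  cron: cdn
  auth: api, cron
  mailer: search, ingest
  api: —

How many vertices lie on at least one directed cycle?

10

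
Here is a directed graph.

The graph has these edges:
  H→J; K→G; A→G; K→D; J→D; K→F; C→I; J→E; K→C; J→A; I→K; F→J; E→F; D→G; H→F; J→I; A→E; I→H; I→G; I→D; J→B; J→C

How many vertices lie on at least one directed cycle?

A vertex is on a directed cycle iff it belongs to a strongly connected component of size ≥ 2 (or has a self-loop).
The vertices on cycles are {A, C, E, F, H, I, J, K} — 8 in total.

8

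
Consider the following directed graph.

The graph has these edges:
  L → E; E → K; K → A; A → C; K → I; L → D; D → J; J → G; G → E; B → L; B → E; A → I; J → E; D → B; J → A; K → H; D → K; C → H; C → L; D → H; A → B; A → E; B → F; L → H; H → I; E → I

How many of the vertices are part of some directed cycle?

9

A vertex is on a directed cycle iff it belongs to a strongly connected component of size ≥ 2 (or has a self-loop).
The vertices on cycles are {A, B, C, D, E, G, J, K, L} — 9 in total.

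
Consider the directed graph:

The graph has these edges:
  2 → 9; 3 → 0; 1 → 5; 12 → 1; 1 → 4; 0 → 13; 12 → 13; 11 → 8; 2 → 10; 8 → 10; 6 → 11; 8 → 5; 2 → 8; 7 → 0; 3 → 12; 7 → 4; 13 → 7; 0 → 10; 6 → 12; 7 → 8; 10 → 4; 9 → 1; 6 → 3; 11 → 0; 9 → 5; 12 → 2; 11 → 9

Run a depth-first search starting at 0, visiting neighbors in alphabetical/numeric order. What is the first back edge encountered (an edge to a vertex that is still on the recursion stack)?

DFS from 0 (visiting neighbors in alphabetical/numeric order); mark gray on enter, black on exit:
0 gray
  10 gray
    4 gray
    4 black
  10 black
  13 gray
    7 gray
      7→0: 0 is gray → back edge
First back edge: 7 → 0.

7->0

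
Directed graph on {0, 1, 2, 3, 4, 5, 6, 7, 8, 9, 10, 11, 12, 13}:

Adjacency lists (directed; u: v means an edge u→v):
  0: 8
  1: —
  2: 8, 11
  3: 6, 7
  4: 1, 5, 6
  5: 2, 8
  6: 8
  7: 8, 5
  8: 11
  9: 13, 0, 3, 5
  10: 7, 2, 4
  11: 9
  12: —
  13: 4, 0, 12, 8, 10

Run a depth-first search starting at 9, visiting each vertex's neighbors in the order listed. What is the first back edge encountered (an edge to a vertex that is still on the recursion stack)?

11→9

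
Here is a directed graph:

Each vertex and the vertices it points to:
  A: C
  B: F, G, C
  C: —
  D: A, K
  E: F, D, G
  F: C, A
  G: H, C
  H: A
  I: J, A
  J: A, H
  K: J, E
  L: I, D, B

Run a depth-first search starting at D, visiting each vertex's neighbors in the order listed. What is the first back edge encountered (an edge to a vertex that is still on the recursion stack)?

DFS from D (visiting each vertex's neighbors in the order listed); mark gray on enter, black on exit:
D gray
  A gray
    C gray
    C black
  A black
  K gray
    J gray
      J→A: A black — skip
      H gray
        H→A: A black — skip
      H black
    J black
    E gray
      F gray
        F→C: C black — skip
        F→A: A black — skip
      F black
      E→D: D is gray → back edge
First back edge: E → D.

E->D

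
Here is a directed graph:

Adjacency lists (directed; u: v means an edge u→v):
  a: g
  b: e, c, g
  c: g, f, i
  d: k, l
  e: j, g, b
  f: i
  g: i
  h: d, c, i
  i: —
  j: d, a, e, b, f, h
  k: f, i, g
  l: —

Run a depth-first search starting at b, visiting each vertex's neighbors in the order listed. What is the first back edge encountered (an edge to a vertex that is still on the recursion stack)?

DFS from b (visiting each vertex's neighbors in the order listed); mark gray on enter, black on exit:
b gray
  e gray
    j gray
      d gray
        k gray
          f gray
            i gray
            i black
          f black
          k→i: i black — skip
          g gray
            g→i: i black — skip
          g black
        k black
        l gray
        l black
      d black
      a gray
        a→g: g black — skip
      a black
      j→e: e is gray → back edge
First back edge: j → e.

j->e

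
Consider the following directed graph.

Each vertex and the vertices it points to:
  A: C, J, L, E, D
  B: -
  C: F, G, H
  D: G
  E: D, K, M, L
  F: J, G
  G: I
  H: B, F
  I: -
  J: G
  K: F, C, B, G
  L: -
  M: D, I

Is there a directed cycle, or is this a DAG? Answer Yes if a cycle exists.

No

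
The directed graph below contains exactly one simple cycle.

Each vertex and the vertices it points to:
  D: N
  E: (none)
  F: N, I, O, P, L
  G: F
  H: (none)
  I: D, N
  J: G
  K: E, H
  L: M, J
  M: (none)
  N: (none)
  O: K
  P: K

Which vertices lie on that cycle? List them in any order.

DFS with gray/black marking from F:
F gray
  N gray
  N black
  I gray
    D gray
      D→N: N black — skip
    D black
    I→N: N black — skip
  I black
  O gray
    K gray
      E gray
      E black
      H gray
      H black
    K black
  O black
  P gray
    P→K: K black — skip
  P black
  L gray
    M gray
    M black
    J gray
      G gray
        G→F: F is gray → back edge
Back edge closes the cycle F → L → J → G → F; its vertices are {F, G, J, L}.

F, G, J, L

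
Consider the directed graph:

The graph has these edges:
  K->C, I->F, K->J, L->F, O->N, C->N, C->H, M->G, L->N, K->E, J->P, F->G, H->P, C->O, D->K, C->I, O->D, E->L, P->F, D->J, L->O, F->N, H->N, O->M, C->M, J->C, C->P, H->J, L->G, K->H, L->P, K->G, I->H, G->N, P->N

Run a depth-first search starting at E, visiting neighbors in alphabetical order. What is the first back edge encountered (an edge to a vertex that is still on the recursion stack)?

H→J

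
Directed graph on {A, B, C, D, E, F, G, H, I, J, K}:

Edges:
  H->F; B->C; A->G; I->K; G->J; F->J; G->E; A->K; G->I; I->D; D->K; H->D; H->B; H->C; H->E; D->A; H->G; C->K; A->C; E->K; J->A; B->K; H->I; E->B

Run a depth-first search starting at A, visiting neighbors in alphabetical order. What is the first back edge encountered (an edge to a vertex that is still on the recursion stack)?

DFS from A (visiting neighbors in alphabetical order); mark gray on enter, black on exit:
A gray
  C gray
    K gray
    K black
  C black
  G gray
    E gray
      B gray
        B→C: C black — skip
        B→K: K black — skip
      B black
      E→K: K black — skip
    E black
    I gray
      D gray
        D→A: A is gray → back edge
First back edge: D → A.

D->A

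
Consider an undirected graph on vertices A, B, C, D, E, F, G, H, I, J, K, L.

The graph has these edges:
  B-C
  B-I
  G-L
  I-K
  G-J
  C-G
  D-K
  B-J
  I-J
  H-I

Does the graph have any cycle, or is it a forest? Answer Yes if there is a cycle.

DFS, tracking each vertex's parent; an edge to a visited non-parent vertex closes a cycle.
Start from L:
visit L (parent –)
  visit G (parent L)
    G–L: parent, skip
    visit C (parent G)
      C–G: parent, skip
      visit B (parent C)
        B–C: parent, skip
        visit I (parent B)
          visit J (parent I)
            J–B: B visited and ≠ parent → cycle
Cycle: B – I – J – B.

Yes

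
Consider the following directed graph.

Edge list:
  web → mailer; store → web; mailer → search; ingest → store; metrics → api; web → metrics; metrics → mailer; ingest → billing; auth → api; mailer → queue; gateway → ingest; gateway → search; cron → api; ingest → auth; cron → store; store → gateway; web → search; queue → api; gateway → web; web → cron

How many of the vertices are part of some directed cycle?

A vertex is on a directed cycle iff it belongs to a strongly connected component of size ≥ 2 (or has a self-loop).
The vertices on cycles are {web, cron, store, ingest, gateway} — 5 in total.

5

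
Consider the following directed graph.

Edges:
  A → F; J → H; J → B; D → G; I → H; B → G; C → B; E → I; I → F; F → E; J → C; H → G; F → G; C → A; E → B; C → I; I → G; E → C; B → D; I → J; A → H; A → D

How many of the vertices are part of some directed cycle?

A vertex is on a directed cycle iff it belongs to a strongly connected component of size ≥ 2 (or has a self-loop).
The vertices on cycles are {A, C, E, F, I, J} — 6 in total.

6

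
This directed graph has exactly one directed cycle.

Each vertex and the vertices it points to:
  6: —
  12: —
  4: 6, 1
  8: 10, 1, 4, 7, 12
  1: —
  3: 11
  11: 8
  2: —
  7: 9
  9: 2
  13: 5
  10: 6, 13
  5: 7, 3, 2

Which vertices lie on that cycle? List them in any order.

DFS with gray/black marking from 8:
8 gray
  10 gray
    6 gray
    6 black
    13 gray
      5 gray
        7 gray
          9 gray
            2 gray
            2 black
          9 black
        7 black
        3 gray
          11 gray
            11→8: 8 is gray → back edge
Back edge closes the cycle 8 → 10 → 13 → 5 → 3 → 11 → 8; its vertices are {3, 5, 8, 10, 11, 13}.

3, 5, 8, 10, 11, 13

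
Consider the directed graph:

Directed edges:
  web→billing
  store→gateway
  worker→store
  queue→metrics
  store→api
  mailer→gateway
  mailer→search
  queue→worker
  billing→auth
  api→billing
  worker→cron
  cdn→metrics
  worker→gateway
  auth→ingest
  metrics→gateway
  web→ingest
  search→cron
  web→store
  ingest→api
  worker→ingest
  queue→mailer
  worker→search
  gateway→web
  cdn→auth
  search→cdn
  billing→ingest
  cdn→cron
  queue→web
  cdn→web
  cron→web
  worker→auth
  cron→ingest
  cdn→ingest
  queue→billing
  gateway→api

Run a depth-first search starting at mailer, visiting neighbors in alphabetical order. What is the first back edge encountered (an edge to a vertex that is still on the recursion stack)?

ingest->api

DFS from mailer (visiting neighbors in alphabetical order); mark gray on enter, black on exit:
mailer gray
  gateway gray
    api gray
      billing gray
        auth gray
          ingest gray
            ingest→api: api is gray → back edge
First back edge: ingest → api.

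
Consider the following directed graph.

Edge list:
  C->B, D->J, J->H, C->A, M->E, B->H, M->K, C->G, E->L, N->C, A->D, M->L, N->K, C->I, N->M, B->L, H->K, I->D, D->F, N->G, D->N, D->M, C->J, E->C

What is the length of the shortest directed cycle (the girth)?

For each vertex v, BFS finds the shortest path from v back to v.
The shortest such closed walk is A → D → N → C → A, length 4.

4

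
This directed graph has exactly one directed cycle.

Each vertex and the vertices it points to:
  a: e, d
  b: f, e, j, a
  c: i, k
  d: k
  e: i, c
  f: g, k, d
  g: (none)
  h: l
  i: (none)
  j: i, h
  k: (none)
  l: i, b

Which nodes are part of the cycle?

b, h, j, l

DFS with gray/black marking from b:
b gray
  f gray
    g gray
    g black
    k gray
    k black
    d gray
      d→k: k black — skip
    d black
  f black
  e gray
    i gray
    i black
    c gray
      c→i: i black — skip
      c→k: k black — skip
    c black
  e black
  j gray
    j→i: i black — skip
    h gray
      l gray
        l→i: i black — skip
        l→b: b is gray → back edge
Back edge closes the cycle b → j → h → l → b; its vertices are {b, h, j, l}.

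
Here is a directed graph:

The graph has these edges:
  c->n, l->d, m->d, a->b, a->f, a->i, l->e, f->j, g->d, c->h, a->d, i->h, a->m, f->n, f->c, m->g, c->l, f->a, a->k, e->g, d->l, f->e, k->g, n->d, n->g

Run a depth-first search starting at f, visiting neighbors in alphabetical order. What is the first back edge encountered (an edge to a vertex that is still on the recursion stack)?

DFS from f (visiting neighbors in alphabetical order); mark gray on enter, black on exit:
f gray
  a gray
    b gray
    b black
    d gray
      l gray
        l→d: d is gray → back edge
First back edge: l → d.

l->d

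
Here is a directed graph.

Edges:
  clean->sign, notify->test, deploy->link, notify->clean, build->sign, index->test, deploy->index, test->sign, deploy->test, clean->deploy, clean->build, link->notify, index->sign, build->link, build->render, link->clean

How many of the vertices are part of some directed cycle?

A vertex is on a directed cycle iff it belongs to a strongly connected component of size ≥ 2 (or has a self-loop).
The vertices on cycles are {link, build, clean, deploy, notify} — 5 in total.

5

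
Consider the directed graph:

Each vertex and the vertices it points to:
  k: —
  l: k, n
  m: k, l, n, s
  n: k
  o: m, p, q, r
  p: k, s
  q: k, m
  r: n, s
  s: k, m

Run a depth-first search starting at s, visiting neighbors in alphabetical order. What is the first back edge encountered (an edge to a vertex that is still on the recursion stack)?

m→s

DFS from s (visiting neighbors in alphabetical order); mark gray on enter, black on exit:
s gray
  k gray
  k black
  m gray
    m→k: k black — skip
    l gray
      l→k: k black — skip
      n gray
        n→k: k black — skip
      n black
    l black
    m→n: n black — skip
    m→s: s is gray → back edge
First back edge: m → s.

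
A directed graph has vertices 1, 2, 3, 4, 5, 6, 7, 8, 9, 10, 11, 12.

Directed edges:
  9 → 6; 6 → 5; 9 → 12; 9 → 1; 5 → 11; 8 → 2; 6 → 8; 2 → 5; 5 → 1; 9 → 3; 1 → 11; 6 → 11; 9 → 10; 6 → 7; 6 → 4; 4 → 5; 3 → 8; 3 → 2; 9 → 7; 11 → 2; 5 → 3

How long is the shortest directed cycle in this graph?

For each vertex v, BFS finds the shortest path from v back to v.
The shortest such closed walk is 3 → 2 → 5 → 3, length 3.

3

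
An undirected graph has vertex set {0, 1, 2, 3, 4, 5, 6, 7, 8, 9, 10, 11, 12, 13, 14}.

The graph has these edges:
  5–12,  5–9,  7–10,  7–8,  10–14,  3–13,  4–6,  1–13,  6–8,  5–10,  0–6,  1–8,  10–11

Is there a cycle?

No

DFS, tracking each vertex's parent; an edge to a visited non-parent vertex closes a cycle.
Start from 2:
visit 2 (parent –)
visit 0 (parent –)
  visit 6 (parent 0)
    visit 4 (parent 6)
      4–6: parent, skip
    6–0: parent, skip
    visit 8 (parent 6)
      visit 1 (parent 8)
        visit 13 (parent 1)
          13–1: parent, skip
          visit 3 (parent 13)
            3–13: parent, skip
        1–8: parent, skip
      8–6: parent, skip
      visit 7 (parent 8)
        7–8: parent, skip
        visit 10 (parent 7)
          10–7: parent, skip
          visit 5 (parent 10)
            visit 12 (parent 5)
              12–5: parent, skip
            visit 9 (parent 5)
              9–5: parent, skip
            5–10: parent, skip
          visit 11 (parent 10)
            11–10: parent, skip
          visit 14 (parent 10)
            14–10: parent, skip
No non-parent visited neighbor found — the graph is a forest.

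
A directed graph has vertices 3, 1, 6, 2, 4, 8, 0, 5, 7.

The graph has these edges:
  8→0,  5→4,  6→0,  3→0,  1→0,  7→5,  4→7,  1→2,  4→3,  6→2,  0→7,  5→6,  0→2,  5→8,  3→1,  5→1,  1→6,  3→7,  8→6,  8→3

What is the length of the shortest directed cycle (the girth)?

For each vertex v, BFS finds the shortest path from v back to v.
The shortest such closed walk is 4 → 7 → 5 → 4, length 3.

3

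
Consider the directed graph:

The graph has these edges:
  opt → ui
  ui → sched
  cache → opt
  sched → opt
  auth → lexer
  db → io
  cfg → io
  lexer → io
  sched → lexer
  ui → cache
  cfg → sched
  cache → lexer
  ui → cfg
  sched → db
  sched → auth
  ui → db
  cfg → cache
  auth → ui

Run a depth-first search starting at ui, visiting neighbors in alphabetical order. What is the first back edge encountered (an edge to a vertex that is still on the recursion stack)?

DFS from ui (visiting neighbors in alphabetical order); mark gray on enter, black on exit:
ui gray
  cache gray
    lexer gray
      io gray
      io black
    lexer black
    opt gray
      opt→ui: ui is gray → back edge
First back edge: opt → ui.

opt→ui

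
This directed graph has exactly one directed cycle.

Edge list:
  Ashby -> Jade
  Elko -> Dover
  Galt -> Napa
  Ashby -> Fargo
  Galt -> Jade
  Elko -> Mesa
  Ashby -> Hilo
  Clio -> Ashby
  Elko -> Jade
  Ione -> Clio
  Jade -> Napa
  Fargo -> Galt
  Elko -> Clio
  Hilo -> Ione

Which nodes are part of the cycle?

DFS with gray/black marking from Clio:
Clio gray
  Ashby gray
    Fargo gray
      Galt gray
        Napa gray
        Napa black
        Jade gray
          Jade→Napa: Napa black — skip
        Jade black
      Galt black
    Fargo black
    Ashby→Jade: Jade black — skip
    Hilo gray
      Ione gray
        Ione→Clio: Clio is gray → back edge
Back edge closes the cycle Clio → Ashby → Hilo → Ione → Clio; its vertices are {Clio, Hilo, Ione, Ashby}.

Clio, Hilo, Ione, Ashby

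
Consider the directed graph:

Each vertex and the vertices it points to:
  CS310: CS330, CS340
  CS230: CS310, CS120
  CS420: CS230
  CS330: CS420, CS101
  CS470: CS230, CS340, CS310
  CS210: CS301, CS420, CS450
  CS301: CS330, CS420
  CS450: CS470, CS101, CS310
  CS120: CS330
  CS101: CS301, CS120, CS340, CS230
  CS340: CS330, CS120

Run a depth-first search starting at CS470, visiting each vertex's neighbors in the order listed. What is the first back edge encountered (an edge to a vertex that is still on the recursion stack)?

DFS from CS470 (visiting each vertex's neighbors in the order listed); mark gray on enter, black on exit:
CS470 gray
  CS230 gray
    CS310 gray
      CS330 gray
        CS420 gray
          CS420→CS230: CS230 is gray → back edge
First back edge: CS420 → CS230.

CS420->CS230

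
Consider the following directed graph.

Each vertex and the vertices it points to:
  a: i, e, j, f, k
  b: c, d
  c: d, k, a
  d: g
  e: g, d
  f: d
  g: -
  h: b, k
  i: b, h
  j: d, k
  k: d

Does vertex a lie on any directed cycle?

Yes

a is on a cycle iff a can reach itself via ≥1 edge.
a → i → b → c → a — yes.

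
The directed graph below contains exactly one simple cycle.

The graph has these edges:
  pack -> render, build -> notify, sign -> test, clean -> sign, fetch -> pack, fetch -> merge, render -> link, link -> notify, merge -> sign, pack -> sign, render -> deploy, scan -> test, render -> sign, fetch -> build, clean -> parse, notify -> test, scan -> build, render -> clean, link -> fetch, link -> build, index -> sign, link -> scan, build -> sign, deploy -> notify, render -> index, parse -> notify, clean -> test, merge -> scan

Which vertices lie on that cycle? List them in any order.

link, pack, fetch, render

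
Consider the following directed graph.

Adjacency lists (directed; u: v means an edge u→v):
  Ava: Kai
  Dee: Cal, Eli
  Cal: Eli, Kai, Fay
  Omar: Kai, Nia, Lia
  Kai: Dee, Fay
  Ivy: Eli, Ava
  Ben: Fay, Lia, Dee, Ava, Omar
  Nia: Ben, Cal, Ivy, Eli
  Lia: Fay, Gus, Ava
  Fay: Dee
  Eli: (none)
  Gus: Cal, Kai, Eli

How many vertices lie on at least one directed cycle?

A vertex is on a directed cycle iff it belongs to a strongly connected component of size ≥ 2 (or has a self-loop).
The vertices on cycles are {Ben, Cal, Dee, Fay, Kai, Nia, Omar} — 7 in total.

7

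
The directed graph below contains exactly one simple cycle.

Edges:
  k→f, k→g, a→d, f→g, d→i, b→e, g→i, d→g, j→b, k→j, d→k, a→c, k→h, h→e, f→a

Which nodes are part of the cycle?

DFS with gray/black marking from d:
d gray
  k gray
    f gray
      g gray
        i gray
        i black
      g black
      a gray
        a→d: d is gray → back edge
Back edge closes the cycle d → k → f → a → d; its vertices are {a, d, f, k}.

a, d, f, k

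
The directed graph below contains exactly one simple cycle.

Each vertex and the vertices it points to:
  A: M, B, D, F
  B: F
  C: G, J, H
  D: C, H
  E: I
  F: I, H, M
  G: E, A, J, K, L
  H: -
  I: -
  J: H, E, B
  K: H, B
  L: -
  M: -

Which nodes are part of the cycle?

DFS with gray/black marking from D:
D gray
  C gray
    G gray
      E gray
        I gray
        I black
      E black
      A gray
        M gray
        M black
        B gray
          F gray
            F→I: I black — skip
            H gray
            H black
            F→M: M black — skip
          F black
        B black
        A→D: D is gray → back edge
Back edge closes the cycle D → C → G → A → D; its vertices are {A, C, D, G}.

A, C, D, G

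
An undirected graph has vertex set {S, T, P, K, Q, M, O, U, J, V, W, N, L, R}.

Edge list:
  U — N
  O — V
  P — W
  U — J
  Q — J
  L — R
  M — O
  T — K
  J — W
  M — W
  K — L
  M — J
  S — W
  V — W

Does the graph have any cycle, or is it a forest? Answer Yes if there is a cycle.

Yes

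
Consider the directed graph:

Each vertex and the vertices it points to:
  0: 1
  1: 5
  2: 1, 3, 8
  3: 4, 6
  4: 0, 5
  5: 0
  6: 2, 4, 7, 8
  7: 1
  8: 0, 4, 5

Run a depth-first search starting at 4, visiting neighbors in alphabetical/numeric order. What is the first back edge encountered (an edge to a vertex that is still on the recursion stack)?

DFS from 4 (visiting neighbors in alphabetical/numeric order); mark gray on enter, black on exit:
4 gray
  0 gray
    1 gray
      5 gray
        5→0: 0 is gray → back edge
First back edge: 5 → 0.

5→0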